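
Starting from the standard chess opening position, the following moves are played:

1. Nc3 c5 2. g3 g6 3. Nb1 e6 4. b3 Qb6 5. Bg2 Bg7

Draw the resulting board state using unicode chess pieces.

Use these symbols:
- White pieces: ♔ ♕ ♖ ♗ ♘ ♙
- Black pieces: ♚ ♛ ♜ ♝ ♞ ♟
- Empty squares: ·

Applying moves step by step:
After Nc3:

♜ ♞ ♝ ♛ ♚ ♝ ♞ ♜
♟ ♟ ♟ ♟ ♟ ♟ ♟ ♟
· · · · · · · ·
· · · · · · · ·
· · · · · · · ·
· · ♘ · · · · ·
♙ ♙ ♙ ♙ ♙ ♙ ♙ ♙
♖ · ♗ ♕ ♔ ♗ ♘ ♖


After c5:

♜ ♞ ♝ ♛ ♚ ♝ ♞ ♜
♟ ♟ · ♟ ♟ ♟ ♟ ♟
· · · · · · · ·
· · ♟ · · · · ·
· · · · · · · ·
· · ♘ · · · · ·
♙ ♙ ♙ ♙ ♙ ♙ ♙ ♙
♖ · ♗ ♕ ♔ ♗ ♘ ♖


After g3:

♜ ♞ ♝ ♛ ♚ ♝ ♞ ♜
♟ ♟ · ♟ ♟ ♟ ♟ ♟
· · · · · · · ·
· · ♟ · · · · ·
· · · · · · · ·
· · ♘ · · · ♙ ·
♙ ♙ ♙ ♙ ♙ ♙ · ♙
♖ · ♗ ♕ ♔ ♗ ♘ ♖


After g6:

♜ ♞ ♝ ♛ ♚ ♝ ♞ ♜
♟ ♟ · ♟ ♟ ♟ · ♟
· · · · · · ♟ ·
· · ♟ · · · · ·
· · · · · · · ·
· · ♘ · · · ♙ ·
♙ ♙ ♙ ♙ ♙ ♙ · ♙
♖ · ♗ ♕ ♔ ♗ ♘ ♖


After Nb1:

♜ ♞ ♝ ♛ ♚ ♝ ♞ ♜
♟ ♟ · ♟ ♟ ♟ · ♟
· · · · · · ♟ ·
· · ♟ · · · · ·
· · · · · · · ·
· · · · · · ♙ ·
♙ ♙ ♙ ♙ ♙ ♙ · ♙
♖ ♘ ♗ ♕ ♔ ♗ ♘ ♖


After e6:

♜ ♞ ♝ ♛ ♚ ♝ ♞ ♜
♟ ♟ · ♟ · ♟ · ♟
· · · · ♟ · ♟ ·
· · ♟ · · · · ·
· · · · · · · ·
· · · · · · ♙ ·
♙ ♙ ♙ ♙ ♙ ♙ · ♙
♖ ♘ ♗ ♕ ♔ ♗ ♘ ♖


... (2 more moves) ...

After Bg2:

♜ ♞ ♝ · ♚ ♝ ♞ ♜
♟ ♟ · ♟ · ♟ · ♟
· ♛ · · ♟ · ♟ ·
· · ♟ · · · · ·
· · · · · · · ·
· ♙ · · · · ♙ ·
♙ · ♙ ♙ ♙ ♙ ♗ ♙
♖ ♘ ♗ ♕ ♔ · ♘ ♖


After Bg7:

♜ ♞ ♝ · ♚ · ♞ ♜
♟ ♟ · ♟ · ♟ ♝ ♟
· ♛ · · ♟ · ♟ ·
· · ♟ · · · · ·
· · · · · · · ·
· ♙ · · · · ♙ ·
♙ · ♙ ♙ ♙ ♙ ♗ ♙
♖ ♘ ♗ ♕ ♔ · ♘ ♖



  a b c d e f g h
  ─────────────────
8│♜ ♞ ♝ · ♚ · ♞ ♜│8
7│♟ ♟ · ♟ · ♟ ♝ ♟│7
6│· ♛ · · ♟ · ♟ ·│6
5│· · ♟ · · · · ·│5
4│· · · · · · · ·│4
3│· ♙ · · · · ♙ ·│3
2│♙ · ♙ ♙ ♙ ♙ ♗ ♙│2
1│♖ ♘ ♗ ♕ ♔ · ♘ ♖│1
  ─────────────────
  a b c d e f g h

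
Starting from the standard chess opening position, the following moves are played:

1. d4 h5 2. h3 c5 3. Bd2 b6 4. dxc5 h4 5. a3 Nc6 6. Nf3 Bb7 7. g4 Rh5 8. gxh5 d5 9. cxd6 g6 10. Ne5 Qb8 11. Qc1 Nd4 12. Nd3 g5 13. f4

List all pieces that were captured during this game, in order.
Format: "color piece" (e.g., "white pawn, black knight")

Tracking captures:
  dxc5: captured black pawn
  gxh5: captured black rook
  cxd6: captured black pawn

black pawn, black rook, black pawn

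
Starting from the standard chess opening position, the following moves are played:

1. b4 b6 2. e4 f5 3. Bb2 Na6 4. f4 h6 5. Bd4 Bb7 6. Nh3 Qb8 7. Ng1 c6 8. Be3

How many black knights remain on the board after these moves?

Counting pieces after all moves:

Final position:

  a b c d e f g h
  ─────────────────
8│♜ ♛ · · ♚ ♝ ♞ ♜│8
7│♟ ♝ · ♟ ♟ · ♟ ·│7
6│♞ ♟ ♟ · · · · ♟│6
5│· · · · · ♟ · ·│5
4│· ♙ · · ♙ ♙ · ·│4
3│· · · · ♗ · · ·│3
2│♙ · ♙ ♙ · · ♙ ♙│2
1│♖ ♘ · ♕ ♔ ♗ ♘ ♖│1
  ─────────────────
  a b c d e f g h


2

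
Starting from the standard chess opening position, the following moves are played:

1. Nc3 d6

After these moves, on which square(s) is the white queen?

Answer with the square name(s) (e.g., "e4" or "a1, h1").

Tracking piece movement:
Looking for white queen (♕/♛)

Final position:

  a b c d e f g h
  ─────────────────
8│♜ ♞ ♝ ♛ ♚ ♝ ♞ ♜│8
7│♟ ♟ ♟ · ♟ ♟ ♟ ♟│7
6│· · · ♟ · · · ·│6
5│· · · · · · · ·│5
4│· · · · · · · ·│4
3│· · ♘ · · · · ·│3
2│♙ ♙ ♙ ♙ ♙ ♙ ♙ ♙│2
1│♖ · ♗ ♕ ♔ ♗ ♘ ♖│1
  ─────────────────
  a b c d e f g h


d1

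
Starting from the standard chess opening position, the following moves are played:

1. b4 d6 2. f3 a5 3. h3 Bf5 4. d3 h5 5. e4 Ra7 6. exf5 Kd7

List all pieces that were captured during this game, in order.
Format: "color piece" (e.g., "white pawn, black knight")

Tracking captures:
  exf5: captured black bishop

black bishop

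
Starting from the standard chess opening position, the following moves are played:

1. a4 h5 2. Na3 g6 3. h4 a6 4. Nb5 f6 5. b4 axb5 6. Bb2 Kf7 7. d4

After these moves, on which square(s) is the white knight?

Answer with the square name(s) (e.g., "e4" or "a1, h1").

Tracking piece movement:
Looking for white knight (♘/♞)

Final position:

  a b c d e f g h
  ─────────────────
8│♜ ♞ ♝ ♛ · ♝ ♞ ♜│8
7│· ♟ ♟ ♟ ♟ ♚ · ·│7
6│· · · · · ♟ ♟ ·│6
5│· ♟ · · · · · ♟│5
4│♙ ♙ · ♙ · · · ♙│4
3│· · · · · · · ·│3
2│· ♗ ♙ · ♙ ♙ ♙ ·│2
1│♖ · · ♕ ♔ ♗ ♘ ♖│1
  ─────────────────
  a b c d e f g h


g1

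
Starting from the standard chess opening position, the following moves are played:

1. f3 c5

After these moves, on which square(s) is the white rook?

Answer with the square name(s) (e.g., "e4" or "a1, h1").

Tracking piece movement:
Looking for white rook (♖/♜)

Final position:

  a b c d e f g h
  ─────────────────
8│♜ ♞ ♝ ♛ ♚ ♝ ♞ ♜│8
7│♟ ♟ · ♟ ♟ ♟ ♟ ♟│7
6│· · · · · · · ·│6
5│· · ♟ · · · · ·│5
4│· · · · · · · ·│4
3│· · · · · ♙ · ·│3
2│♙ ♙ ♙ ♙ ♙ · ♙ ♙│2
1│♖ ♘ ♗ ♕ ♔ ♗ ♘ ♖│1
  ─────────────────
  a b c d e f g h


a1, h1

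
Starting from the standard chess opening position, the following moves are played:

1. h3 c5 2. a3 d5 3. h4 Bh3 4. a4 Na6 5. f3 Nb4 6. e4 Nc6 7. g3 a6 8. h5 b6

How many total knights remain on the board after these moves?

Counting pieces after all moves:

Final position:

  a b c d e f g h
  ─────────────────
8│♜ · · ♛ ♚ ♝ ♞ ♜│8
7│· · · · ♟ ♟ ♟ ♟│7
6│♟ ♟ ♞ · · · · ·│6
5│· · ♟ ♟ · · · ♙│5
4│♙ · · · ♙ · · ·│4
3│· · · · · ♙ ♙ ♝│3
2│· ♙ ♙ ♙ · · · ·│2
1│♖ ♘ ♗ ♕ ♔ ♗ ♘ ♖│1
  ─────────────────
  a b c d e f g h


4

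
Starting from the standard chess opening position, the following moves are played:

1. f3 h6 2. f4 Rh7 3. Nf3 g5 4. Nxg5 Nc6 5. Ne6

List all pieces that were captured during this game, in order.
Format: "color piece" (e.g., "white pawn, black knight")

Tracking captures:
  Nxg5: captured black pawn

black pawn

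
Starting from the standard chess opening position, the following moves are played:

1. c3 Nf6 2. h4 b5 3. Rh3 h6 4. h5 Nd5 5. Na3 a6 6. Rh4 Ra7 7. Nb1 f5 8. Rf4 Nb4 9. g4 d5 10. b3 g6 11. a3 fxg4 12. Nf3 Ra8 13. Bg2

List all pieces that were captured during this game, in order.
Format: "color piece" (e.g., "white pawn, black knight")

Tracking captures:
  fxg4: captured white pawn

white pawn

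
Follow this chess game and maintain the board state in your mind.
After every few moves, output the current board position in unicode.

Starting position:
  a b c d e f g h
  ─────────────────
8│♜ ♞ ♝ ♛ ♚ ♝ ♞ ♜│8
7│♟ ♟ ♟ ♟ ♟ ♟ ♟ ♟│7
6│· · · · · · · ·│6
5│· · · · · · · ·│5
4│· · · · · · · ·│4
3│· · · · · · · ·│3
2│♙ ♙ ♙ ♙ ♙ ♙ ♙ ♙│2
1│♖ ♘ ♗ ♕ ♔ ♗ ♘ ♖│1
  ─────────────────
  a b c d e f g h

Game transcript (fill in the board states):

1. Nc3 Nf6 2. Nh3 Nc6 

  a b c d e f g h
  ─────────────────
8│♜ · ♝ ♛ ♚ ♝ · ♜│8
7│♟ ♟ ♟ ♟ ♟ ♟ ♟ ♟│7
6│· · ♞ · · ♞ · ·│6
5│· · · · · · · ·│5
4│· · · · · · · ·│4
3│· · ♘ · · · · ♘│3
2│♙ ♙ ♙ ♙ ♙ ♙ ♙ ♙│2
1│♖ · ♗ ♕ ♔ ♗ · ♖│1
  ─────────────────
  a b c d e f g h

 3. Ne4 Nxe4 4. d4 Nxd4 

  a b c d e f g h
  ─────────────────
8│♜ · ♝ ♛ ♚ ♝ · ♜│8
7│♟ ♟ ♟ ♟ ♟ ♟ ♟ ♟│7
6│· · · · · · · ·│6
5│· · · · · · · ·│5
4│· · · ♞ ♞ · · ·│4
3│· · · · · · · ♘│3
2│♙ ♙ ♙ · ♙ ♙ ♙ ♙│2
1│♖ · ♗ ♕ ♔ ♗ · ♖│1
  ─────────────────
  a b c d e f g h

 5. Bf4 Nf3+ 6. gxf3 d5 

  a b c d e f g h
  ─────────────────
8│♜ · ♝ ♛ ♚ ♝ · ♜│8
7│♟ ♟ ♟ · ♟ ♟ ♟ ♟│7
6│· · · · · · · ·│6
5│· · · ♟ · · · ·│5
4│· · · · ♞ ♗ · ·│4
3│· · · · · ♙ · ♘│3
2│♙ ♙ ♙ · ♙ ♙ · ♙│2
1│♖ · · ♕ ♔ ♗ · ♖│1
  ─────────────────
  a b c d e f g h

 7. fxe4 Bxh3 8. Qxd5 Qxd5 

  a b c d e f g h
  ─────────────────
8│♜ · · · ♚ ♝ · ♜│8
7│♟ ♟ ♟ · ♟ ♟ ♟ ♟│7
6│· · · · · · · ·│6
5│· · · ♛ · · · ·│5
4│· · · · ♙ ♗ · ·│4
3│· · · · · · · ♝│3
2│♙ ♙ ♙ · ♙ ♙ · ♙│2
1│♖ · · · ♔ ♗ · ♖│1
  ─────────────────
  a b c d e f g h

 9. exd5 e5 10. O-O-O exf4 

  a b c d e f g h
  ─────────────────
8│♜ · · · ♚ ♝ · ♜│8
7│♟ ♟ ♟ · · ♟ ♟ ♟│7
6│· · · · · · · ·│6
5│· · · ♙ · · · ·│5
4│· · · · · ♟ · ·│4
3│· · · · · · · ♝│3
2│♙ ♙ ♙ · ♙ ♙ · ♙│2
1│· · ♔ ♖ · ♗ · ♖│1
  ─────────────────
  a b c d e f g h



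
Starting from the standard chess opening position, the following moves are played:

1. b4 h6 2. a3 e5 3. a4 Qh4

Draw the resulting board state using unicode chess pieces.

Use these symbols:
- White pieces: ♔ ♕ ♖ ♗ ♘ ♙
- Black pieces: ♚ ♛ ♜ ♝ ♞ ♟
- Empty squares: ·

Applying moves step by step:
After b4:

♜ ♞ ♝ ♛ ♚ ♝ ♞ ♜
♟ ♟ ♟ ♟ ♟ ♟ ♟ ♟
· · · · · · · ·
· · · · · · · ·
· ♙ · · · · · ·
· · · · · · · ·
♙ · ♙ ♙ ♙ ♙ ♙ ♙
♖ ♘ ♗ ♕ ♔ ♗ ♘ ♖


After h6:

♜ ♞ ♝ ♛ ♚ ♝ ♞ ♜
♟ ♟ ♟ ♟ ♟ ♟ ♟ ·
· · · · · · · ♟
· · · · · · · ·
· ♙ · · · · · ·
· · · · · · · ·
♙ · ♙ ♙ ♙ ♙ ♙ ♙
♖ ♘ ♗ ♕ ♔ ♗ ♘ ♖


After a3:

♜ ♞ ♝ ♛ ♚ ♝ ♞ ♜
♟ ♟ ♟ ♟ ♟ ♟ ♟ ·
· · · · · · · ♟
· · · · · · · ·
· ♙ · · · · · ·
♙ · · · · · · ·
· · ♙ ♙ ♙ ♙ ♙ ♙
♖ ♘ ♗ ♕ ♔ ♗ ♘ ♖


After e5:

♜ ♞ ♝ ♛ ♚ ♝ ♞ ♜
♟ ♟ ♟ ♟ · ♟ ♟ ·
· · · · · · · ♟
· · · · ♟ · · ·
· ♙ · · · · · ·
♙ · · · · · · ·
· · ♙ ♙ ♙ ♙ ♙ ♙
♖ ♘ ♗ ♕ ♔ ♗ ♘ ♖


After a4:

♜ ♞ ♝ ♛ ♚ ♝ ♞ ♜
♟ ♟ ♟ ♟ · ♟ ♟ ·
· · · · · · · ♟
· · · · ♟ · · ·
♙ ♙ · · · · · ·
· · · · · · · ·
· · ♙ ♙ ♙ ♙ ♙ ♙
♖ ♘ ♗ ♕ ♔ ♗ ♘ ♖


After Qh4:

♜ ♞ ♝ · ♚ ♝ ♞ ♜
♟ ♟ ♟ ♟ · ♟ ♟ ·
· · · · · · · ♟
· · · · ♟ · · ·
♙ ♙ · · · · · ♛
· · · · · · · ·
· · ♙ ♙ ♙ ♙ ♙ ♙
♖ ♘ ♗ ♕ ♔ ♗ ♘ ♖



  a b c d e f g h
  ─────────────────
8│♜ ♞ ♝ · ♚ ♝ ♞ ♜│8
7│♟ ♟ ♟ ♟ · ♟ ♟ ·│7
6│· · · · · · · ♟│6
5│· · · · ♟ · · ·│5
4│♙ ♙ · · · · · ♛│4
3│· · · · · · · ·│3
2│· · ♙ ♙ ♙ ♙ ♙ ♙│2
1│♖ ♘ ♗ ♕ ♔ ♗ ♘ ♖│1
  ─────────────────
  a b c d e f g h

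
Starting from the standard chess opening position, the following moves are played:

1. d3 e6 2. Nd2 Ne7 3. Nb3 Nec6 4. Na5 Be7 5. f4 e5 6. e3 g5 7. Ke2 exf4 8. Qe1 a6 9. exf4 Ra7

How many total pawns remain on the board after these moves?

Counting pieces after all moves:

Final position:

  a b c d e f g h
  ─────────────────
8│· ♞ ♝ ♛ ♚ · · ♜│8
7│♜ ♟ ♟ ♟ ♝ ♟ · ♟│7
6│♟ · ♞ · · · · ·│6
5│♘ · · · · · ♟ ·│5
4│· · · · · ♙ · ·│4
3│· · · ♙ · · · ·│3
2│♙ ♙ ♙ · ♔ · ♙ ♙│2
1│♖ · ♗ · ♕ ♗ ♘ ♖│1
  ─────────────────
  a b c d e f g h


14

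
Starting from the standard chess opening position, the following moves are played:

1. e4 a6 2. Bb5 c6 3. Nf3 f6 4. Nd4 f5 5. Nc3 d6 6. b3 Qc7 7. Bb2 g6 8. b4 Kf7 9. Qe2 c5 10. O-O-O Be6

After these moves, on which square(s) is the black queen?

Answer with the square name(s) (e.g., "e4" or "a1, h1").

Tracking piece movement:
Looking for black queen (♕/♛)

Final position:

  a b c d e f g h
  ─────────────────
8│♜ ♞ · · · ♝ ♞ ♜│8
7│· ♟ ♛ · ♟ ♚ · ♟│7
6│♟ · · ♟ ♝ · ♟ ·│6
5│· ♗ ♟ · · ♟ · ·│5
4│· ♙ · ♘ ♙ · · ·│4
3│· · ♘ · · · · ·│3
2│♙ ♗ ♙ ♙ ♕ ♙ ♙ ♙│2
1│· · ♔ ♖ · · · ♖│1
  ─────────────────
  a b c d e f g h


c7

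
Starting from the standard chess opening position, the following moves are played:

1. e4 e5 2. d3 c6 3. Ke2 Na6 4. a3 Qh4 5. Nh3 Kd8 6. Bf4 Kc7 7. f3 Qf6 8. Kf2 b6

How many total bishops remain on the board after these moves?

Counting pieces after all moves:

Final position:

  a b c d e f g h
  ─────────────────
8│♜ · ♝ · · ♝ ♞ ♜│8
7│♟ · ♚ ♟ · ♟ ♟ ♟│7
6│♞ ♟ ♟ · · ♛ · ·│6
5│· · · · ♟ · · ·│5
4│· · · · ♙ ♗ · ·│4
3│♙ · · ♙ · ♙ · ♘│3
2│· ♙ ♙ · · ♔ ♙ ♙│2
1│♖ ♘ · ♕ · ♗ · ♖│1
  ─────────────────
  a b c d e f g h


4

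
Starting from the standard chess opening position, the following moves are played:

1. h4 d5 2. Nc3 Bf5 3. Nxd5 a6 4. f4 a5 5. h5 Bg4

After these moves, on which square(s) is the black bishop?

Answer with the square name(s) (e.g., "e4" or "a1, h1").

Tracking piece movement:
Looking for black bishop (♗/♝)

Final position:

  a b c d e f g h
  ─────────────────
8│♜ ♞ · ♛ ♚ ♝ ♞ ♜│8
7│· ♟ ♟ · ♟ ♟ ♟ ♟│7
6│· · · · · · · ·│6
5│♟ · · ♘ · · · ♙│5
4│· · · · · ♙ ♝ ·│4
3│· · · · · · · ·│3
2│♙ ♙ ♙ ♙ ♙ · ♙ ·│2
1│♖ · ♗ ♕ ♔ ♗ ♘ ♖│1
  ─────────────────
  a b c d e f g h


f8, g4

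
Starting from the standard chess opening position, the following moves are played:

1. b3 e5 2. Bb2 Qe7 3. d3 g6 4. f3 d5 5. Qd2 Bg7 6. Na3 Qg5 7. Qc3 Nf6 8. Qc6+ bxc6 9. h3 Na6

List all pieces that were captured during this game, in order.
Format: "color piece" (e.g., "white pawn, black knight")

Tracking captures:
  bxc6: captured white queen

white queen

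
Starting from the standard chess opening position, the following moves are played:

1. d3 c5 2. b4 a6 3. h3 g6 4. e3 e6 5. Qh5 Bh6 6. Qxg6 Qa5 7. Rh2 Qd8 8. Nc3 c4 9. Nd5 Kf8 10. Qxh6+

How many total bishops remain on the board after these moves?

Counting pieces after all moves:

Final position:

  a b c d e f g h
  ─────────────────
8│♜ ♞ ♝ ♛ · ♚ ♞ ♜│8
7│· ♟ · ♟ · ♟ · ♟│7
6│♟ · · · ♟ · · ♕│6
5│· · · ♘ · · · ·│5
4│· ♙ ♟ · · · · ·│4
3│· · · ♙ ♙ · · ♙│3
2│♙ · ♙ · · ♙ ♙ ♖│2
1│♖ · ♗ · ♔ ♗ ♘ ·│1
  ─────────────────
  a b c d e f g h


3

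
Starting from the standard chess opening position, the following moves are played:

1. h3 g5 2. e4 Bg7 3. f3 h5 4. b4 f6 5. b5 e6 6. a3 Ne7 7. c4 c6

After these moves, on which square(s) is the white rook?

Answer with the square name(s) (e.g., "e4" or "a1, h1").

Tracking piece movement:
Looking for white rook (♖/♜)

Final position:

  a b c d e f g h
  ─────────────────
8│♜ ♞ ♝ ♛ ♚ · · ♜│8
7│♟ ♟ · ♟ ♞ · ♝ ·│7
6│· · ♟ · ♟ ♟ · ·│6
5│· ♙ · · · · ♟ ♟│5
4│· · ♙ · ♙ · · ·│4
3│♙ · · · · ♙ · ♙│3
2│· · · ♙ · · ♙ ·│2
1│♖ ♘ ♗ ♕ ♔ ♗ ♘ ♖│1
  ─────────────────
  a b c d e f g h


a1, h1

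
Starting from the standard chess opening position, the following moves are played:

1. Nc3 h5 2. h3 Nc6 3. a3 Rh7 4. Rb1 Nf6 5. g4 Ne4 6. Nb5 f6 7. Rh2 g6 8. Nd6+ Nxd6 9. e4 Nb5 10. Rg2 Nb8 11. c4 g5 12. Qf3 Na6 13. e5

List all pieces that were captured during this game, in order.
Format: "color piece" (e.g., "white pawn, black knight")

Tracking captures:
  Nxd6: captured white knight

white knight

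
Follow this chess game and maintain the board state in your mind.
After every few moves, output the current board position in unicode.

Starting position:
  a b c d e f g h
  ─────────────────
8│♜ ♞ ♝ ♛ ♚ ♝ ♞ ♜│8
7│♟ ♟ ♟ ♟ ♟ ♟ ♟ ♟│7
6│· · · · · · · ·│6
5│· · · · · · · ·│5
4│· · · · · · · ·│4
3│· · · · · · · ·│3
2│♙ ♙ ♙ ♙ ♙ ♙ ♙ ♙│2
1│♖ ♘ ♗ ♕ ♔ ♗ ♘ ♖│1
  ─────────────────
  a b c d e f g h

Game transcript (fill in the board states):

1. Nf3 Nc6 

  a b c d e f g h
  ─────────────────
8│♜ · ♝ ♛ ♚ ♝ ♞ ♜│8
7│♟ ♟ ♟ ♟ ♟ ♟ ♟ ♟│7
6│· · ♞ · · · · ·│6
5│· · · · · · · ·│5
4│· · · · · · · ·│4
3│· · · · · ♘ · ·│3
2│♙ ♙ ♙ ♙ ♙ ♙ ♙ ♙│2
1│♖ ♘ ♗ ♕ ♔ ♗ · ♖│1
  ─────────────────
  a b c d e f g h

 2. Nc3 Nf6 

  a b c d e f g h
  ─────────────────
8│♜ · ♝ ♛ ♚ ♝ · ♜│8
7│♟ ♟ ♟ ♟ ♟ ♟ ♟ ♟│7
6│· · ♞ · · ♞ · ·│6
5│· · · · · · · ·│5
4│· · · · · · · ·│4
3│· · ♘ · · ♘ · ·│3
2│♙ ♙ ♙ ♙ ♙ ♙ ♙ ♙│2
1│♖ · ♗ ♕ ♔ ♗ · ♖│1
  ─────────────────
  a b c d e f g h

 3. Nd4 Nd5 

  a b c d e f g h
  ─────────────────
8│♜ · ♝ ♛ ♚ ♝ · ♜│8
7│♟ ♟ ♟ ♟ ♟ ♟ ♟ ♟│7
6│· · ♞ · · · · ·│6
5│· · · ♞ · · · ·│5
4│· · · ♘ · · · ·│4
3│· · ♘ · · · · ·│3
2│♙ ♙ ♙ ♙ ♙ ♙ ♙ ♙│2
1│♖ · ♗ ♕ ♔ ♗ · ♖│1
  ─────────────────
  a b c d e f g h

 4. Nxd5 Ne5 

  a b c d e f g h
  ─────────────────
8│♜ · ♝ ♛ ♚ ♝ · ♜│8
7│♟ ♟ ♟ ♟ ♟ ♟ ♟ ♟│7
6│· · · · · · · ·│6
5│· · · ♘ ♞ · · ·│5
4│· · · ♘ · · · ·│4
3│· · · · · · · ·│3
2│♙ ♙ ♙ ♙ ♙ ♙ ♙ ♙│2
1│♖ · ♗ ♕ ♔ ♗ · ♖│1
  ─────────────────
  a b c d e f g h

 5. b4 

  a b c d e f g h
  ─────────────────
8│♜ · ♝ ♛ ♚ ♝ · ♜│8
7│♟ ♟ ♟ ♟ ♟ ♟ ♟ ♟│7
6│· · · · · · · ·│6
5│· · · ♘ ♞ · · ·│5
4│· ♙ · ♘ · · · ·│4
3│· · · · · · · ·│3
2│♙ · ♙ ♙ ♙ ♙ ♙ ♙│2
1│♖ · ♗ ♕ ♔ ♗ · ♖│1
  ─────────────────
  a b c d e f g h


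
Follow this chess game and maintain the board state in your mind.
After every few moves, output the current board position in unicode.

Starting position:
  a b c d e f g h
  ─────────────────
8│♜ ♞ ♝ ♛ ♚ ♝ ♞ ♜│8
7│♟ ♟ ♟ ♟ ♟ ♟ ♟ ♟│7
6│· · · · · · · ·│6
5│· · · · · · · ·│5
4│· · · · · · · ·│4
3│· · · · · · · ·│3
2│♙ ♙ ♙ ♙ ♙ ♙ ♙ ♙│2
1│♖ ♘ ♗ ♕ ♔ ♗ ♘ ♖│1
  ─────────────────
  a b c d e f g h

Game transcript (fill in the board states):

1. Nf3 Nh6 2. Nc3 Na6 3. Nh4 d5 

  a b c d e f g h
  ─────────────────
8│♜ · ♝ ♛ ♚ ♝ · ♜│8
7│♟ ♟ ♟ · ♟ ♟ ♟ ♟│7
6│♞ · · · · · · ♞│6
5│· · · ♟ · · · ·│5
4│· · · · · · · ♘│4
3│· · ♘ · · · · ·│3
2│♙ ♙ ♙ ♙ ♙ ♙ ♙ ♙│2
1│♖ · ♗ ♕ ♔ ♗ · ♖│1
  ─────────────────
  a b c d e f g h

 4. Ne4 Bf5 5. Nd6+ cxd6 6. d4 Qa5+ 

  a b c d e f g h
  ─────────────────
8│♜ · · · ♚ ♝ · ♜│8
7│♟ ♟ · · ♟ ♟ ♟ ♟│7
6│♞ · · ♟ · · · ♞│6
5│♛ · · ♟ · ♝ · ·│5
4│· · · ♙ · · · ♘│4
3│· · · · · · · ·│3
2│♙ ♙ ♙ · ♙ ♙ ♙ ♙│2
1│♖ · ♗ ♕ ♔ ♗ · ♖│1
  ─────────────────
  a b c d e f g h

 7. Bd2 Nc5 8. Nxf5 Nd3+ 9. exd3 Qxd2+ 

  a b c d e f g h
  ─────────────────
8│♜ · · · ♚ ♝ · ♜│8
7│♟ ♟ · · ♟ ♟ ♟ ♟│7
6│· · · ♟ · · · ♞│6
5│· · · ♟ · ♘ · ·│5
4│· · · ♙ · · · ·│4
3│· · · ♙ · · · ·│3
2│♙ ♙ ♙ ♛ · ♙ ♙ ♙│2
1│♖ · · ♕ ♔ ♗ · ♖│1
  ─────────────────
  a b c d e f g h

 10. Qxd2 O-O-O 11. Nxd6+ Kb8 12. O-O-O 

  a b c d e f g h
  ─────────────────
8│· ♚ · ♜ · ♝ · ♜│8
7│♟ ♟ · · ♟ ♟ ♟ ♟│7
6│· · · ♘ · · · ♞│6
5│· · · ♟ · · · ·│5
4│· · · ♙ · · · ·│4
3│· · · ♙ · · · ·│3
2│♙ ♙ ♙ ♕ · ♙ ♙ ♙│2
1│· · ♔ ♖ · ♗ · ♖│1
  ─────────────────
  a b c d e f g h


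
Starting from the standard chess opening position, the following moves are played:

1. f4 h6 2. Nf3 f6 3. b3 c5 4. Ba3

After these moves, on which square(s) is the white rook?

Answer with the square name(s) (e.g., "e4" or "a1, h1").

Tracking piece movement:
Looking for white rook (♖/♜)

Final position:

  a b c d e f g h
  ─────────────────
8│♜ ♞ ♝ ♛ ♚ ♝ ♞ ♜│8
7│♟ ♟ · ♟ ♟ · ♟ ·│7
6│· · · · · ♟ · ♟│6
5│· · ♟ · · · · ·│5
4│· · · · · ♙ · ·│4
3│♗ ♙ · · · ♘ · ·│3
2│♙ · ♙ ♙ ♙ · ♙ ♙│2
1│♖ ♘ · ♕ ♔ ♗ · ♖│1
  ─────────────────
  a b c d e f g h


a1, h1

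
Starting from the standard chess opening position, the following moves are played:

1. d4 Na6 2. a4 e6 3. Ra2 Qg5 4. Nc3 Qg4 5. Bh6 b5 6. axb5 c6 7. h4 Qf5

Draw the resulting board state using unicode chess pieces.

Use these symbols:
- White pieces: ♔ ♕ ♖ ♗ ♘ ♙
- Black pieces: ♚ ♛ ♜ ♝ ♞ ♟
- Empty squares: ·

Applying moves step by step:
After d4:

♜ ♞ ♝ ♛ ♚ ♝ ♞ ♜
♟ ♟ ♟ ♟ ♟ ♟ ♟ ♟
· · · · · · · ·
· · · · · · · ·
· · · ♙ · · · ·
· · · · · · · ·
♙ ♙ ♙ · ♙ ♙ ♙ ♙
♖ ♘ ♗ ♕ ♔ ♗ ♘ ♖


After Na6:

♜ · ♝ ♛ ♚ ♝ ♞ ♜
♟ ♟ ♟ ♟ ♟ ♟ ♟ ♟
♞ · · · · · · ·
· · · · · · · ·
· · · ♙ · · · ·
· · · · · · · ·
♙ ♙ ♙ · ♙ ♙ ♙ ♙
♖ ♘ ♗ ♕ ♔ ♗ ♘ ♖


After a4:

♜ · ♝ ♛ ♚ ♝ ♞ ♜
♟ ♟ ♟ ♟ ♟ ♟ ♟ ♟
♞ · · · · · · ·
· · · · · · · ·
♙ · · ♙ · · · ·
· · · · · · · ·
· ♙ ♙ · ♙ ♙ ♙ ♙
♖ ♘ ♗ ♕ ♔ ♗ ♘ ♖


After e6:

♜ · ♝ ♛ ♚ ♝ ♞ ♜
♟ ♟ ♟ ♟ · ♟ ♟ ♟
♞ · · · ♟ · · ·
· · · · · · · ·
♙ · · ♙ · · · ·
· · · · · · · ·
· ♙ ♙ · ♙ ♙ ♙ ♙
♖ ♘ ♗ ♕ ♔ ♗ ♘ ♖


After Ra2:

♜ · ♝ ♛ ♚ ♝ ♞ ♜
♟ ♟ ♟ ♟ · ♟ ♟ ♟
♞ · · · ♟ · · ·
· · · · · · · ·
♙ · · ♙ · · · ·
· · · · · · · ·
♖ ♙ ♙ · ♙ ♙ ♙ ♙
· ♘ ♗ ♕ ♔ ♗ ♘ ♖


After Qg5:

♜ · ♝ · ♚ ♝ ♞ ♜
♟ ♟ ♟ ♟ · ♟ ♟ ♟
♞ · · · ♟ · · ·
· · · · · · ♛ ·
♙ · · ♙ · · · ·
· · · · · · · ·
♖ ♙ ♙ · ♙ ♙ ♙ ♙
· ♘ ♗ ♕ ♔ ♗ ♘ ♖


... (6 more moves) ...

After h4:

♜ · ♝ · ♚ ♝ ♞ ♜
♟ · · ♟ · ♟ ♟ ♟
♞ · ♟ · ♟ · · ♗
· ♙ · · · · · ·
· · · ♙ · · ♛ ♙
· · ♘ · · · · ·
♖ ♙ ♙ · ♙ ♙ ♙ ·
· · · ♕ ♔ ♗ ♘ ♖


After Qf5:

♜ · ♝ · ♚ ♝ ♞ ♜
♟ · · ♟ · ♟ ♟ ♟
♞ · ♟ · ♟ · · ♗
· ♙ · · · ♛ · ·
· · · ♙ · · · ♙
· · ♘ · · · · ·
♖ ♙ ♙ · ♙ ♙ ♙ ·
· · · ♕ ♔ ♗ ♘ ♖



  a b c d e f g h
  ─────────────────
8│♜ · ♝ · ♚ ♝ ♞ ♜│8
7│♟ · · ♟ · ♟ ♟ ♟│7
6│♞ · ♟ · ♟ · · ♗│6
5│· ♙ · · · ♛ · ·│5
4│· · · ♙ · · · ♙│4
3│· · ♘ · · · · ·│3
2│♖ ♙ ♙ · ♙ ♙ ♙ ·│2
1│· · · ♕ ♔ ♗ ♘ ♖│1
  ─────────────────
  a b c d e f g h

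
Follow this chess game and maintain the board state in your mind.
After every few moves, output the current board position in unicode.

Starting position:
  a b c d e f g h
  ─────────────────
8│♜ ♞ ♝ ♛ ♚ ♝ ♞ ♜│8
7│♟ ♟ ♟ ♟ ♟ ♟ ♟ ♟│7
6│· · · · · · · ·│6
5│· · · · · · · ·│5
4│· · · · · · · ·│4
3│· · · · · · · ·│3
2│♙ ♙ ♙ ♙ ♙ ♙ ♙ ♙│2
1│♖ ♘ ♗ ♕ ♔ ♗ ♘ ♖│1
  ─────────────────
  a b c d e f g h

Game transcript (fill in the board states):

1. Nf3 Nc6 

  a b c d e f g h
  ─────────────────
8│♜ · ♝ ♛ ♚ ♝ ♞ ♜│8
7│♟ ♟ ♟ ♟ ♟ ♟ ♟ ♟│7
6│· · ♞ · · · · ·│6
5│· · · · · · · ·│5
4│· · · · · · · ·│4
3│· · · · · ♘ · ·│3
2│♙ ♙ ♙ ♙ ♙ ♙ ♙ ♙│2
1│♖ ♘ ♗ ♕ ♔ ♗ · ♖│1
  ─────────────────
  a b c d e f g h

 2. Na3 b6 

  a b c d e f g h
  ─────────────────
8│♜ · ♝ ♛ ♚ ♝ ♞ ♜│8
7│♟ · ♟ ♟ ♟ ♟ ♟ ♟│7
6│· ♟ ♞ · · · · ·│6
5│· · · · · · · ·│5
4│· · · · · · · ·│4
3│♘ · · · · ♘ · ·│3
2│♙ ♙ ♙ ♙ ♙ ♙ ♙ ♙│2
1│♖ · ♗ ♕ ♔ ♗ · ♖│1
  ─────────────────
  a b c d e f g h

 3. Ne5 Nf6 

  a b c d e f g h
  ─────────────────
8│♜ · ♝ ♛ ♚ ♝ · ♜│8
7│♟ · ♟ ♟ ♟ ♟ ♟ ♟│7
6│· ♟ ♞ · · ♞ · ·│6
5│· · · · ♘ · · ·│5
4│· · · · · · · ·│4
3│♘ · · · · · · ·│3
2│♙ ♙ ♙ ♙ ♙ ♙ ♙ ♙│2
1│♖ · ♗ ♕ ♔ ♗ · ♖│1
  ─────────────────
  a b c d e f g h



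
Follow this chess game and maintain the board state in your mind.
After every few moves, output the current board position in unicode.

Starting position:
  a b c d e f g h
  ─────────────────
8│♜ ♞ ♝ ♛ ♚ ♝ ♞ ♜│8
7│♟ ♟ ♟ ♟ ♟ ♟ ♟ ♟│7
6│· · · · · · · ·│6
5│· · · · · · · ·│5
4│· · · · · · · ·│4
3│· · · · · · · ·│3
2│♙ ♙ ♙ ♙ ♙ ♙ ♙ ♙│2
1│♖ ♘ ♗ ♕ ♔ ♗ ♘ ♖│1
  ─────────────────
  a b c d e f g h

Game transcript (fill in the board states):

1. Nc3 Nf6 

  a b c d e f g h
  ─────────────────
8│♜ ♞ ♝ ♛ ♚ ♝ · ♜│8
7│♟ ♟ ♟ ♟ ♟ ♟ ♟ ♟│7
6│· · · · · ♞ · ·│6
5│· · · · · · · ·│5
4│· · · · · · · ·│4
3│· · ♘ · · · · ·│3
2│♙ ♙ ♙ ♙ ♙ ♙ ♙ ♙│2
1│♖ · ♗ ♕ ♔ ♗ ♘ ♖│1
  ─────────────────
  a b c d e f g h

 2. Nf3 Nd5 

  a b c d e f g h
  ─────────────────
8│♜ ♞ ♝ ♛ ♚ ♝ · ♜│8
7│♟ ♟ ♟ ♟ ♟ ♟ ♟ ♟│7
6│· · · · · · · ·│6
5│· · · ♞ · · · ·│5
4│· · · · · · · ·│4
3│· · ♘ · · ♘ · ·│3
2│♙ ♙ ♙ ♙ ♙ ♙ ♙ ♙│2
1│♖ · ♗ ♕ ♔ ♗ · ♖│1
  ─────────────────
  a b c d e f g h

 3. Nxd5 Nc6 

  a b c d e f g h
  ─────────────────
8│♜ · ♝ ♛ ♚ ♝ · ♜│8
7│♟ ♟ ♟ ♟ ♟ ♟ ♟ ♟│7
6│· · ♞ · · · · ·│6
5│· · · ♘ · · · ·│5
4│· · · · · · · ·│4
3│· · · · · ♘ · ·│3
2│♙ ♙ ♙ ♙ ♙ ♙ ♙ ♙│2
1│♖ · ♗ ♕ ♔ ♗ · ♖│1
  ─────────────────
  a b c d e f g h

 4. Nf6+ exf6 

  a b c d e f g h
  ─────────────────
8│♜ · ♝ ♛ ♚ ♝ · ♜│8
7│♟ ♟ ♟ ♟ · ♟ ♟ ♟│7
6│· · ♞ · · ♟ · ·│6
5│· · · · · · · ·│5
4│· · · · · · · ·│4
3│· · · · · ♘ · ·│3
2│♙ ♙ ♙ ♙ ♙ ♙ ♙ ♙│2
1│♖ · ♗ ♕ ♔ ♗ · ♖│1
  ─────────────────
  a b c d e f g h

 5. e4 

  a b c d e f g h
  ─────────────────
8│♜ · ♝ ♛ ♚ ♝ · ♜│8
7│♟ ♟ ♟ ♟ · ♟ ♟ ♟│7
6│· · ♞ · · ♟ · ·│6
5│· · · · · · · ·│5
4│· · · · ♙ · · ·│4
3│· · · · · ♘ · ·│3
2│♙ ♙ ♙ ♙ · ♙ ♙ ♙│2
1│♖ · ♗ ♕ ♔ ♗ · ♖│1
  ─────────────────
  a b c d e f g h


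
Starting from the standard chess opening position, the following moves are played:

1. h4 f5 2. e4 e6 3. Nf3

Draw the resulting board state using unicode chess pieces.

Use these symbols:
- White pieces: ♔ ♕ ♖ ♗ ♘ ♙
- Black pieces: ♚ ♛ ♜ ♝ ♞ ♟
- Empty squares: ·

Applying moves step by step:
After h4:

♜ ♞ ♝ ♛ ♚ ♝ ♞ ♜
♟ ♟ ♟ ♟ ♟ ♟ ♟ ♟
· · · · · · · ·
· · · · · · · ·
· · · · · · · ♙
· · · · · · · ·
♙ ♙ ♙ ♙ ♙ ♙ ♙ ·
♖ ♘ ♗ ♕ ♔ ♗ ♘ ♖


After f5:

♜ ♞ ♝ ♛ ♚ ♝ ♞ ♜
♟ ♟ ♟ ♟ ♟ · ♟ ♟
· · · · · · · ·
· · · · · ♟ · ·
· · · · · · · ♙
· · · · · · · ·
♙ ♙ ♙ ♙ ♙ ♙ ♙ ·
♖ ♘ ♗ ♕ ♔ ♗ ♘ ♖


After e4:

♜ ♞ ♝ ♛ ♚ ♝ ♞ ♜
♟ ♟ ♟ ♟ ♟ · ♟ ♟
· · · · · · · ·
· · · · · ♟ · ·
· · · · ♙ · · ♙
· · · · · · · ·
♙ ♙ ♙ ♙ · ♙ ♙ ·
♖ ♘ ♗ ♕ ♔ ♗ ♘ ♖


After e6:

♜ ♞ ♝ ♛ ♚ ♝ ♞ ♜
♟ ♟ ♟ ♟ · · ♟ ♟
· · · · ♟ · · ·
· · · · · ♟ · ·
· · · · ♙ · · ♙
· · · · · · · ·
♙ ♙ ♙ ♙ · ♙ ♙ ·
♖ ♘ ♗ ♕ ♔ ♗ ♘ ♖


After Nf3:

♜ ♞ ♝ ♛ ♚ ♝ ♞ ♜
♟ ♟ ♟ ♟ · · ♟ ♟
· · · · ♟ · · ·
· · · · · ♟ · ·
· · · · ♙ · · ♙
· · · · · ♘ · ·
♙ ♙ ♙ ♙ · ♙ ♙ ·
♖ ♘ ♗ ♕ ♔ ♗ · ♖



  a b c d e f g h
  ─────────────────
8│♜ ♞ ♝ ♛ ♚ ♝ ♞ ♜│8
7│♟ ♟ ♟ ♟ · · ♟ ♟│7
6│· · · · ♟ · · ·│6
5│· · · · · ♟ · ·│5
4│· · · · ♙ · · ♙│4
3│· · · · · ♘ · ·│3
2│♙ ♙ ♙ ♙ · ♙ ♙ ·│2
1│♖ ♘ ♗ ♕ ♔ ♗ · ♖│1
  ─────────────────
  a b c d e f g h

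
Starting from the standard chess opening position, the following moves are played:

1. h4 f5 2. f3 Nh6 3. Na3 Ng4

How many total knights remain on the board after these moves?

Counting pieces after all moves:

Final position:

  a b c d e f g h
  ─────────────────
8│♜ ♞ ♝ ♛ ♚ ♝ · ♜│8
7│♟ ♟ ♟ ♟ ♟ · ♟ ♟│7
6│· · · · · · · ·│6
5│· · · · · ♟ · ·│5
4│· · · · · · ♞ ♙│4
3│♘ · · · · ♙ · ·│3
2│♙ ♙ ♙ ♙ ♙ · ♙ ·│2
1│♖ · ♗ ♕ ♔ ♗ ♘ ♖│1
  ─────────────────
  a b c d e f g h


4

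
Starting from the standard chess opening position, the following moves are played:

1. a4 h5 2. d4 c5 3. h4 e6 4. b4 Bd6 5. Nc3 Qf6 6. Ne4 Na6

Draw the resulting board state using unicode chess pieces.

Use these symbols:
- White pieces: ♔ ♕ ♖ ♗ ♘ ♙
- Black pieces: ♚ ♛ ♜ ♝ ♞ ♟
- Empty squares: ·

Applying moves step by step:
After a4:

♜ ♞ ♝ ♛ ♚ ♝ ♞ ♜
♟ ♟ ♟ ♟ ♟ ♟ ♟ ♟
· · · · · · · ·
· · · · · · · ·
♙ · · · · · · ·
· · · · · · · ·
· ♙ ♙ ♙ ♙ ♙ ♙ ♙
♖ ♘ ♗ ♕ ♔ ♗ ♘ ♖


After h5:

♜ ♞ ♝ ♛ ♚ ♝ ♞ ♜
♟ ♟ ♟ ♟ ♟ ♟ ♟ ·
· · · · · · · ·
· · · · · · · ♟
♙ · · · · · · ·
· · · · · · · ·
· ♙ ♙ ♙ ♙ ♙ ♙ ♙
♖ ♘ ♗ ♕ ♔ ♗ ♘ ♖


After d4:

♜ ♞ ♝ ♛ ♚ ♝ ♞ ♜
♟ ♟ ♟ ♟ ♟ ♟ ♟ ·
· · · · · · · ·
· · · · · · · ♟
♙ · · ♙ · · · ·
· · · · · · · ·
· ♙ ♙ · ♙ ♙ ♙ ♙
♖ ♘ ♗ ♕ ♔ ♗ ♘ ♖


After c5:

♜ ♞ ♝ ♛ ♚ ♝ ♞ ♜
♟ ♟ · ♟ ♟ ♟ ♟ ·
· · · · · · · ·
· · ♟ · · · · ♟
♙ · · ♙ · · · ·
· · · · · · · ·
· ♙ ♙ · ♙ ♙ ♙ ♙
♖ ♘ ♗ ♕ ♔ ♗ ♘ ♖


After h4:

♜ ♞ ♝ ♛ ♚ ♝ ♞ ♜
♟ ♟ · ♟ ♟ ♟ ♟ ·
· · · · · · · ·
· · ♟ · · · · ♟
♙ · · ♙ · · · ♙
· · · · · · · ·
· ♙ ♙ · ♙ ♙ ♙ ·
♖ ♘ ♗ ♕ ♔ ♗ ♘ ♖


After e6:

♜ ♞ ♝ ♛ ♚ ♝ ♞ ♜
♟ ♟ · ♟ · ♟ ♟ ·
· · · · ♟ · · ·
· · ♟ · · · · ♟
♙ · · ♙ · · · ♙
· · · · · · · ·
· ♙ ♙ · ♙ ♙ ♙ ·
♖ ♘ ♗ ♕ ♔ ♗ ♘ ♖


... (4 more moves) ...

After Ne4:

♜ ♞ ♝ · ♚ · ♞ ♜
♟ ♟ · ♟ · ♟ ♟ ·
· · · ♝ ♟ ♛ · ·
· · ♟ · · · · ♟
♙ ♙ · ♙ ♘ · · ♙
· · · · · · · ·
· · ♙ · ♙ ♙ ♙ ·
♖ · ♗ ♕ ♔ ♗ ♘ ♖


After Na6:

♜ · ♝ · ♚ · ♞ ♜
♟ ♟ · ♟ · ♟ ♟ ·
♞ · · ♝ ♟ ♛ · ·
· · ♟ · · · · ♟
♙ ♙ · ♙ ♘ · · ♙
· · · · · · · ·
· · ♙ · ♙ ♙ ♙ ·
♖ · ♗ ♕ ♔ ♗ ♘ ♖



  a b c d e f g h
  ─────────────────
8│♜ · ♝ · ♚ · ♞ ♜│8
7│♟ ♟ · ♟ · ♟ ♟ ·│7
6│♞ · · ♝ ♟ ♛ · ·│6
5│· · ♟ · · · · ♟│5
4│♙ ♙ · ♙ ♘ · · ♙│4
3│· · · · · · · ·│3
2│· · ♙ · ♙ ♙ ♙ ·│2
1│♖ · ♗ ♕ ♔ ♗ ♘ ♖│1
  ─────────────────
  a b c d e f g h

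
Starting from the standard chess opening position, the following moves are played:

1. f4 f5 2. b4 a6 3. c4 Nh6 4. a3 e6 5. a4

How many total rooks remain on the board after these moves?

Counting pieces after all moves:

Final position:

  a b c d e f g h
  ─────────────────
8│♜ ♞ ♝ ♛ ♚ ♝ · ♜│8
7│· ♟ ♟ ♟ · · ♟ ♟│7
6│♟ · · · ♟ · · ♞│6
5│· · · · · ♟ · ·│5
4│♙ ♙ ♙ · · ♙ · ·│4
3│· · · · · · · ·│3
2│· · · ♙ ♙ · ♙ ♙│2
1│♖ ♘ ♗ ♕ ♔ ♗ ♘ ♖│1
  ─────────────────
  a b c d e f g h


4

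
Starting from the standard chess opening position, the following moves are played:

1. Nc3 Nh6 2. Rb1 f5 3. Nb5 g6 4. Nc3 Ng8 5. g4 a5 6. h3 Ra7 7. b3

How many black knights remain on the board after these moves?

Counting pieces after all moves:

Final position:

  a b c d e f g h
  ─────────────────
8│· ♞ ♝ ♛ ♚ ♝ ♞ ♜│8
7│♜ ♟ ♟ ♟ ♟ · · ♟│7
6│· · · · · · ♟ ·│6
5│♟ · · · · ♟ · ·│5
4│· · · · · · ♙ ·│4
3│· ♙ ♘ · · · · ♙│3
2│♙ · ♙ ♙ ♙ ♙ · ·│2
1│· ♖ ♗ ♕ ♔ ♗ ♘ ♖│1
  ─────────────────
  a b c d e f g h


2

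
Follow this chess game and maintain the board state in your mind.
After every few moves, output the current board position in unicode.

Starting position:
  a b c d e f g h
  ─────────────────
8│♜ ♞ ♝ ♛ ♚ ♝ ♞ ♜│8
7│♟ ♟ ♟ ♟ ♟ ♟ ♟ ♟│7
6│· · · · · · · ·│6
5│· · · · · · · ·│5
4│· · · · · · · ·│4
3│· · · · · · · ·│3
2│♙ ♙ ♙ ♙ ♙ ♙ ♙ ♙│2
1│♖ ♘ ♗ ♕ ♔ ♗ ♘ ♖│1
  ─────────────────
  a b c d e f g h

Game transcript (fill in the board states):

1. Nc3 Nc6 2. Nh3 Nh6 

  a b c d e f g h
  ─────────────────
8│♜ · ♝ ♛ ♚ ♝ · ♜│8
7│♟ ♟ ♟ ♟ ♟ ♟ ♟ ♟│7
6│· · ♞ · · · · ♞│6
5│· · · · · · · ·│5
4│· · · · · · · ·│4
3│· · ♘ · · · · ♘│3
2│♙ ♙ ♙ ♙ ♙ ♙ ♙ ♙│2
1│♖ · ♗ ♕ ♔ ♗ · ♖│1
  ─────────────────
  a b c d e f g h

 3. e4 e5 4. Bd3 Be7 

  a b c d e f g h
  ─────────────────
8│♜ · ♝ ♛ ♚ · · ♜│8
7│♟ ♟ ♟ ♟ ♝ ♟ ♟ ♟│7
6│· · ♞ · · · · ♞│6
5│· · · · ♟ · · ·│5
4│· · · · ♙ · · ·│4
3│· · ♘ ♗ · · · ♘│3
2│♙ ♙ ♙ ♙ · ♙ ♙ ♙│2
1│♖ · ♗ ♕ ♔ · · ♖│1
  ─────────────────
  a b c d e f g h

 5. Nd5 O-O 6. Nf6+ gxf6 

  a b c d e f g h
  ─────────────────
8│♜ · ♝ ♛ · ♜ ♚ ·│8
7│♟ ♟ ♟ ♟ ♝ ♟ · ♟│7
6│· · ♞ · · ♟ · ♞│6
5│· · · · ♟ · · ·│5
4│· · · · ♙ · · ·│4
3│· · · ♗ · · · ♘│3
2│♙ ♙ ♙ ♙ · ♙ ♙ ♙│2
1│♖ · ♗ ♕ ♔ · · ♖│1
  ─────────────────
  a b c d e f g h

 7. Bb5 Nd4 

  a b c d e f g h
  ─────────────────
8│♜ · ♝ ♛ · ♜ ♚ ·│8
7│♟ ♟ ♟ ♟ ♝ ♟ · ♟│7
6│· · · · · ♟ · ♞│6
5│· ♗ · · ♟ · · ·│5
4│· · · ♞ ♙ · · ·│4
3│· · · · · · · ♘│3
2│♙ ♙ ♙ ♙ · ♙ ♙ ♙│2
1│♖ · ♗ ♕ ♔ · · ♖│1
  ─────────────────
  a b c d e f g h
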